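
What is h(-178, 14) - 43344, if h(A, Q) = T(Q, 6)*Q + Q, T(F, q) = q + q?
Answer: -43162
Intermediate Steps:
T(F, q) = 2*q
h(A, Q) = 13*Q (h(A, Q) = (2*6)*Q + Q = 12*Q + Q = 13*Q)
h(-178, 14) - 43344 = 13*14 - 43344 = 182 - 43344 = -43162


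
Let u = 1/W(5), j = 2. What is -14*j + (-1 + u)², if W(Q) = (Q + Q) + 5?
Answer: -6104/225 ≈ -27.129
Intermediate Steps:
W(Q) = 5 + 2*Q (W(Q) = 2*Q + 5 = 5 + 2*Q)
u = 1/15 (u = 1/(5 + 2*5) = 1/(5 + 10) = 1/15 ≈ 0.066667)
-14*j + (-1 + u)² = -14*2 + (-1 + 1/15)² = -28 + (-14/15)² = -28 + 196/225 = -6104/225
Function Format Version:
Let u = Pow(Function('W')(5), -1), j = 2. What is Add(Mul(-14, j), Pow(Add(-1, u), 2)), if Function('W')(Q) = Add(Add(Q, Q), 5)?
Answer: Rational(-6104, 225) ≈ -27.129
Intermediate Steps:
Function('W')(Q) = Add(5, Mul(2, Q)) (Function('W')(Q) = Add(Mul(2, Q), 5) = Add(5, Mul(2, Q)))
u = Rational(1, 15) (u = Pow(Add(5, Mul(2, 5)), -1) = Pow(Add(5, 10), -1) = Pow(15, -1) = Rational(1, 15) ≈ 0.066667)
Add(Mul(-14, j), Pow(Add(-1, u), 2)) = Add(Mul(-14, 2), Pow(Add(-1, Rational(1, 15)), 2)) = Add(-28, Pow(Rational(-14, 15), 2)) = Add(-28, Rational(196, 225)) = Rational(-6104, 225)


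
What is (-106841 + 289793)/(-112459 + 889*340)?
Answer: 20328/21089 ≈ 0.96391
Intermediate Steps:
(-106841 + 289793)/(-112459 + 889*340) = 182952/(-112459 + 302260) = 182952/189801 = 182952*(1/189801) = 20328/21089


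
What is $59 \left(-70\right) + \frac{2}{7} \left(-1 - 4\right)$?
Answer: $- \frac{28920}{7} \approx -4131.4$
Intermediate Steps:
$59 \left(-70\right) + \frac{2}{7} \left(-1 - 4\right) = -4130 + 2 \cdot \frac{1}{7} \left(-5\right) = -4130 + \frac{2}{7} \left(-5\right) = -4130 - \frac{10}{7} = - \frac{28920}{7}$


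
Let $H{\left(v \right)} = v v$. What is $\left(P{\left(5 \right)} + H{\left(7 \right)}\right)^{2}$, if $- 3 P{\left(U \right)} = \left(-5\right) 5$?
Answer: $\frac{29584}{9} \approx 3287.1$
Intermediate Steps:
$H{\left(v \right)} = v^{2}$
$P{\left(U \right)} = \frac{25}{3}$ ($P{\left(U \right)} = - \frac{\left(-5\right) 5}{3} = \left(- \frac{1}{3}\right) \left(-25\right) = \frac{25}{3}$)
$\left(P{\left(5 \right)} + H{\left(7 \right)}\right)^{2} = \left(\frac{25}{3} + 7^{2}\right)^{2} = \left(\frac{25}{3} + 49\right)^{2} = \left(\frac{172}{3}\right)^{2} = \frac{29584}{9}$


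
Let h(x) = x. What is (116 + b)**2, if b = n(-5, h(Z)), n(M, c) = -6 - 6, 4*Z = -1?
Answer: 10816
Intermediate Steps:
Z = -1/4 (Z = (1/4)*(-1) = -1/4 ≈ -0.25000)
n(M, c) = -12
b = -12
(116 + b)**2 = (116 - 12)**2 = 104**2 = 10816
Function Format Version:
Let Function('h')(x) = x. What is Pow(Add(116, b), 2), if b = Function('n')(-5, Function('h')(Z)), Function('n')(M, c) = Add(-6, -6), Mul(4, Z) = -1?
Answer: 10816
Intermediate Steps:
Z = Rational(-1, 4) (Z = Mul(Rational(1, 4), -1) = Rational(-1, 4) ≈ -0.25000)
Function('n')(M, c) = -12
b = -12
Pow(Add(116, b), 2) = Pow(Add(116, -12), 2) = Pow(104, 2) = 10816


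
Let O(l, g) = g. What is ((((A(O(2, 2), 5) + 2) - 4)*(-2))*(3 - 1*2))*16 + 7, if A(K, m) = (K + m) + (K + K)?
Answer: -281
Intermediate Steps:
A(K, m) = m + 3*K (A(K, m) = (K + m) + 2*K = m + 3*K)
((((A(O(2, 2), 5) + 2) - 4)*(-2))*(3 - 1*2))*16 + 7 = (((((5 + 3*2) + 2) - 4)*(-2))*(3 - 1*2))*16 + 7 = (((((5 + 6) + 2) - 4)*(-2))*(3 - 2))*16 + 7 = ((((11 + 2) - 4)*(-2))*1)*16 + 7 = (((13 - 4)*(-2))*1)*16 + 7 = ((9*(-2))*1)*16 + 7 = -18*1*16 + 7 = -18*16 + 7 = -288 + 7 = -281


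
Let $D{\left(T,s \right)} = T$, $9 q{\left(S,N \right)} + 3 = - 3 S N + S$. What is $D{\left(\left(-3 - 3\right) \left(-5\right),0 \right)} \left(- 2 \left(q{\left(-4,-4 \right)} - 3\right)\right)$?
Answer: $\frac{1640}{3} \approx 546.67$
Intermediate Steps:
$q{\left(S,N \right)} = - \frac{1}{3} + \frac{S}{9} - \frac{N S}{3}$ ($q{\left(S,N \right)} = - \frac{1}{3} + \frac{- 3 S N + S}{9} = - \frac{1}{3} + \frac{- 3 N S + S}{9} = - \frac{1}{3} + \frac{S - 3 N S}{9} = - \frac{1}{3} - \left(- \frac{S}{9} + \frac{N S}{3}\right) = - \frac{1}{3} + \frac{S}{9} - \frac{N S}{3}$)
$D{\left(\left(-3 - 3\right) \left(-5\right),0 \right)} \left(- 2 \left(q{\left(-4,-4 \right)} - 3\right)\right) = \left(-3 - 3\right) \left(-5\right) \left(- 2 \left(\left(- \frac{1}{3} + \frac{1}{9} \left(-4\right) - \left(- \frac{4}{3}\right) \left(-4\right)\right) - 3\right)\right) = \left(-6\right) \left(-5\right) \left(- 2 \left(\left(- \frac{1}{3} - \frac{4}{9} - \frac{16}{3}\right) - 3\right)\right) = 30 \left(- 2 \left(- \frac{55}{9} - 3\right)\right) = 30 \left(\left(-2\right) \left(- \frac{82}{9}\right)\right) = 30 \cdot \frac{164}{9} = \frac{1640}{3}$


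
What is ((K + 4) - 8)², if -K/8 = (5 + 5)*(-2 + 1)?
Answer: 5776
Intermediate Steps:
K = 80 (K = -8*(5 + 5)*(-2 + 1) = -80*(-1) = -8*(-10) = 80)
((K + 4) - 8)² = ((80 + 4) - 8)² = (84 - 8)² = 76² = 5776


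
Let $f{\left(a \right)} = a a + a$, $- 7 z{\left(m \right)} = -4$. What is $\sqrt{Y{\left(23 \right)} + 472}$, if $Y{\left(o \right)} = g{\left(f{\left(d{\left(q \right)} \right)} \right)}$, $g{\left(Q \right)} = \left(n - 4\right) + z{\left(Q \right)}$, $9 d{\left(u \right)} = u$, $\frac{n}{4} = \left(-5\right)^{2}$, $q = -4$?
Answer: $\frac{2 \sqrt{6965}}{7} \approx 23.845$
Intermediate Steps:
$z{\left(m \right)} = \frac{4}{7}$ ($z{\left(m \right)} = \left(- \frac{1}{7}\right) \left(-4\right) = \frac{4}{7}$)
$n = 100$ ($n = 4 \left(-5\right)^{2} = 4 \cdot 25 = 100$)
$d{\left(u \right)} = \frac{u}{9}$
$f{\left(a \right)} = a + a^{2}$ ($f{\left(a \right)} = a^{2} + a = a + a^{2}$)
$g{\left(Q \right)} = \frac{676}{7}$ ($g{\left(Q \right)} = \left(100 - 4\right) + \frac{4}{7} = 96 + \frac{4}{7} = \frac{676}{7}$)
$Y{\left(o \right)} = \frac{676}{7}$
$\sqrt{Y{\left(23 \right)} + 472} = \sqrt{\frac{676}{7} + 472} = \sqrt{\frac{3980}{7}} = \frac{2 \sqrt{6965}}{7}$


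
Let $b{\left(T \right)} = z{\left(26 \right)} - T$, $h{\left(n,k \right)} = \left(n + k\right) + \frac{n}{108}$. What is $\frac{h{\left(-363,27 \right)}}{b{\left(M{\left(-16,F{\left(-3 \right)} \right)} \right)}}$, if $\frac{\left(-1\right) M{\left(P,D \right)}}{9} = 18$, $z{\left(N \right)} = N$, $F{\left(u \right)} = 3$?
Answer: $- \frac{12217}{6768} \approx -1.8051$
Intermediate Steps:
$M{\left(P,D \right)} = -162$ ($M{\left(P,D \right)} = \left(-9\right) 18 = -162$)
$h{\left(n,k \right)} = k + \frac{109 n}{108}$ ($h{\left(n,k \right)} = \left(k + n\right) + n \frac{1}{108} = \left(k + n\right) + \frac{n}{108} = k + \frac{109 n}{108}$)
$b{\left(T \right)} = 26 - T$
$\frac{h{\left(-363,27 \right)}}{b{\left(M{\left(-16,F{\left(-3 \right)} \right)} \right)}} = \frac{27 + \frac{109}{108} \left(-363\right)}{26 - -162} = \frac{27 - \frac{13189}{36}}{26 + 162} = - \frac{12217}{36 \cdot 188} = \left(- \frac{12217}{36}\right) \frac{1}{188} = - \frac{12217}{6768}$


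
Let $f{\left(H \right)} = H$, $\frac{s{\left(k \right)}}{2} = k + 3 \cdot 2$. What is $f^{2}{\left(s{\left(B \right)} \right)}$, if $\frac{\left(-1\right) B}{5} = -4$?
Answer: $2704$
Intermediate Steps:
$B = 20$ ($B = \left(-5\right) \left(-4\right) = 20$)
$s{\left(k \right)} = 12 + 2 k$ ($s{\left(k \right)} = 2 \left(k + 3 \cdot 2\right) = 2 \left(k + 6\right) = 2 \left(6 + k\right) = 12 + 2 k$)
$f^{2}{\left(s{\left(B \right)} \right)} = \left(12 + 2 \cdot 20\right)^{2} = \left(12 + 40\right)^{2} = 52^{2} = 2704$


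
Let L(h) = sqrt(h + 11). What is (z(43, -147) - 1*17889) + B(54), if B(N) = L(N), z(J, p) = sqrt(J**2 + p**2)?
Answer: -17889 + sqrt(65) + sqrt(23458) ≈ -17728.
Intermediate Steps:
L(h) = sqrt(11 + h)
B(N) = sqrt(11 + N)
(z(43, -147) - 1*17889) + B(54) = (sqrt(43**2 + (-147)**2) - 1*17889) + sqrt(11 + 54) = (sqrt(1849 + 21609) - 17889) + sqrt(65) = (sqrt(23458) - 17889) + sqrt(65) = (-17889 + sqrt(23458)) + sqrt(65) = -17889 + sqrt(65) + sqrt(23458)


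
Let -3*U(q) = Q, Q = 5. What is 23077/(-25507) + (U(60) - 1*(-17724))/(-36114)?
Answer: -3856339003/2763479394 ≈ -1.3955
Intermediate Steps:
U(q) = -5/3 (U(q) = -⅓*5 = -5/3)
23077/(-25507) + (U(60) - 1*(-17724))/(-36114) = 23077/(-25507) + (-5/3 - 1*(-17724))/(-36114) = 23077*(-1/25507) + (-5/3 + 17724)*(-1/36114) = -23077/25507 + (53167/3)*(-1/36114) = -23077/25507 - 53167/108342 = -3856339003/2763479394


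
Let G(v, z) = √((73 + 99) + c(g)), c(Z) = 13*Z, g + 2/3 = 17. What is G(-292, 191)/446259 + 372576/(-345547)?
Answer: -372576/345547 + √3459/1338777 ≈ -1.0782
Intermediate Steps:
g = 49/3 (g = -⅔ + 17 = 49/3 ≈ 16.333)
G(v, z) = √3459/3 (G(v, z) = √((73 + 99) + 13*(49/3)) = √(172 + 637/3) = √(1153/3) = √3459/3)
G(-292, 191)/446259 + 372576/(-345547) = (√3459/3)/446259 + 372576/(-345547) = (√3459/3)*(1/446259) + 372576*(-1/345547) = √3459/1338777 - 372576/345547 = -372576/345547 + √3459/1338777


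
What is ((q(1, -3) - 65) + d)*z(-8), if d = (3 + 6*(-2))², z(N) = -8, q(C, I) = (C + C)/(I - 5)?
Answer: -126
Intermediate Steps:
q(C, I) = 2*C/(-5 + I) (q(C, I) = (2*C)/(-5 + I) = 2*C/(-5 + I))
d = 81 (d = (3 - 12)² = (-9)² = 81)
((q(1, -3) - 65) + d)*z(-8) = ((2*1/(-5 - 3) - 65) + 81)*(-8) = ((2*1/(-8) - 65) + 81)*(-8) = ((2*1*(-⅛) - 65) + 81)*(-8) = ((-¼ - 65) + 81)*(-8) = (-261/4 + 81)*(-8) = (63/4)*(-8) = -126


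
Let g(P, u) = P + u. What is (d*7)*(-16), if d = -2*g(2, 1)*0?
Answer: 0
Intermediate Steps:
d = 0 (d = -2*(2 + 1)*0 = -2*3*0 = -6*0 = 0)
(d*7)*(-16) = (0*7)*(-16) = 0*(-16) = 0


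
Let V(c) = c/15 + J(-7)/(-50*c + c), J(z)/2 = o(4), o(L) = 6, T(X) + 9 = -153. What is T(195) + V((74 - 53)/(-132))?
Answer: -36327481/226380 ≈ -160.47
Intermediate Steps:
T(X) = -162 (T(X) = -9 - 153 = -162)
J(z) = 12 (J(z) = 2*6 = 12)
V(c) = -12/(49*c) + c/15 (V(c) = c/15 + 12/(-50*c + c) = c*(1/15) + 12/((-49*c)) = c/15 + 12*(-1/(49*c)) = c/15 - 12/(49*c) = -12/(49*c) + c/15)
T(195) + V((74 - 53)/(-132)) = -162 + (-12*(-132/(74 - 53))/49 + ((74 - 53)/(-132))/15) = -162 + (-12/(49*(21*(-1/132))) + (21*(-1/132))/15) = -162 + (-12/(49*(-7/44)) + (1/15)*(-7/44)) = -162 + (-12/49*(-44/7) - 7/660) = -162 + (528/343 - 7/660) = -162 + 346079/226380 = -36327481/226380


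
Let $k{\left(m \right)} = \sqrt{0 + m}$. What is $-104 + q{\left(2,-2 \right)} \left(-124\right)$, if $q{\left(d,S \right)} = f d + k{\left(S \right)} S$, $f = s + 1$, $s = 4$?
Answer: $-1344 + 248 i \sqrt{2} \approx -1344.0 + 350.73 i$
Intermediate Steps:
$k{\left(m \right)} = \sqrt{m}$
$f = 5$ ($f = 4 + 1 = 5$)
$q{\left(d,S \right)} = S^{\frac{3}{2}} + 5 d$ ($q{\left(d,S \right)} = 5 d + \sqrt{S} S = 5 d + S^{\frac{3}{2}} = S^{\frac{3}{2}} + 5 d$)
$-104 + q{\left(2,-2 \right)} \left(-124\right) = -104 + \left(\left(-2\right)^{\frac{3}{2}} + 5 \cdot 2\right) \left(-124\right) = -104 + \left(- 2 i \sqrt{2} + 10\right) \left(-124\right) = -104 + \left(10 - 2 i \sqrt{2}\right) \left(-124\right) = -104 - \left(1240 - 248 i \sqrt{2}\right) = -1344 + 248 i \sqrt{2}$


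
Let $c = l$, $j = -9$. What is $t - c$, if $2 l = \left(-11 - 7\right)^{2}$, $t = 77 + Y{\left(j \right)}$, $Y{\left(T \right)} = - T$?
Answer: $-76$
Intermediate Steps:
$t = 86$ ($t = 77 - -9 = 77 + 9 = 86$)
$l = 162$ ($l = \frac{\left(-11 - 7\right)^{2}}{2} = \frac{\left(-18\right)^{2}}{2} = \frac{1}{2} \cdot 324 = 162$)
$c = 162$
$t - c = 86 - 162 = -76$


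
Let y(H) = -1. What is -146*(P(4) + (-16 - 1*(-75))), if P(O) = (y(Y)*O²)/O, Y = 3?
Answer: -8030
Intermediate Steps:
P(O) = -O (P(O) = (-O²)/O = -O)
-146*(P(4) + (-16 - 1*(-75))) = -146*(-1*4 + (-16 - 1*(-75))) = -146*(-4 + (-16 + 75)) = -146*(-4 + 59) = -146*55 = -8030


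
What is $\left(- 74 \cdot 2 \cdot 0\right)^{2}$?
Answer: $0$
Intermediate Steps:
$\left(- 74 \cdot 2 \cdot 0\right)^{2} = \left(\left(-74\right) 0\right)^{2} = 0^{2} = 0$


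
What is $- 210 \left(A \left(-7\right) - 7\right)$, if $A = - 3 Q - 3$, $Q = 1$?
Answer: $-7350$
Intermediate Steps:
$A = -6$ ($A = \left(-3\right) 1 - 3 = -3 - 3 = -6$)
$- 210 \left(A \left(-7\right) - 7\right) = - 210 \left(\left(-6\right) \left(-7\right) - 7\right) = - 210 \left(42 - 7\right) = \left(-210\right) 35 = -7350$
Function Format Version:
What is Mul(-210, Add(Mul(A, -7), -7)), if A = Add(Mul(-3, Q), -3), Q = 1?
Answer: -7350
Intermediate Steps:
A = -6 (A = Add(Mul(-3, 1), -3) = Add(-3, -3) = -6)
Mul(-210, Add(Mul(A, -7), -7)) = Mul(-210, Add(Mul(-6, -7), -7)) = Mul(-210, Add(42, -7)) = Mul(-210, 35) = -7350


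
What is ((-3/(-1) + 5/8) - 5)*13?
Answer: -143/8 ≈ -17.875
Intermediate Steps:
((-3/(-1) + 5/8) - 5)*13 = ((-3*(-1) + 5*(1/8)) - 5)*13 = ((3 + 5/8) - 5)*13 = (29/8 - 5)*13 = -11/8*13 = -143/8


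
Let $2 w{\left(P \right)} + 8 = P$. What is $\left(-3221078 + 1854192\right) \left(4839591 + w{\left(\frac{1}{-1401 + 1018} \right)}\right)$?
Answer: $- \frac{2533607702575963}{383} \approx -6.6152 \cdot 10^{12}$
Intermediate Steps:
$w{\left(P \right)} = -4 + \frac{P}{2}$
$\left(-3221078 + 1854192\right) \left(4839591 + w{\left(\frac{1}{-1401 + 1018} \right)}\right) = \left(-3221078 + 1854192\right) \left(4839591 - \left(4 - \frac{1}{2 \left(-1401 + 1018\right)}\right)\right) = - 1366886 \left(4839591 - \left(4 - \frac{1}{2 \left(-383\right)}\right)\right) = - 1366886 \left(4839591 + \left(-4 + \frac{1}{2} \left(- \frac{1}{383}\right)\right)\right) = - 1366886 \left(4839591 - \frac{3065}{766}\right) = \left(-1366886\right) \frac{3707123641}{766} = - \frac{2533607702575963}{383}$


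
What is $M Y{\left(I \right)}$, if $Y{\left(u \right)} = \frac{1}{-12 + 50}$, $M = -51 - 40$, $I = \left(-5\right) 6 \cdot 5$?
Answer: $- \frac{91}{38} \approx -2.3947$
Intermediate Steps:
$I = -150$ ($I = \left(-30\right) 5 = -150$)
$M = -91$
$Y{\left(u \right)} = \frac{1}{38}$
$M Y{\left(I \right)} = \left(-91\right) \frac{1}{38} = - \frac{91}{38}$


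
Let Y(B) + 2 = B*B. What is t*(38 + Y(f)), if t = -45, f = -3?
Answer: -2025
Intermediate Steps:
Y(B) = -2 + B² (Y(B) = -2 + B*B = -2 + B²)
t*(38 + Y(f)) = -45*(38 + (-2 + (-3)²)) = -45*(38 + (-2 + 9)) = -45*(38 + 7) = -45*45 = -2025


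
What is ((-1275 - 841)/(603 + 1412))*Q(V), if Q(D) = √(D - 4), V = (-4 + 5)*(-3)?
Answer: -2116*I*√7/2015 ≈ -2.7784*I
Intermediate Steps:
V = -3 (V = 1*(-3) = -3)
Q(D) = √(-4 + D)
((-1275 - 841)/(603 + 1412))*Q(V) = ((-1275 - 841)/(603 + 1412))*√(-4 - 3) = (-2116/2015)*√(-7) = (-2116*1/2015)*(I*√7) = -2116*I*√7/2015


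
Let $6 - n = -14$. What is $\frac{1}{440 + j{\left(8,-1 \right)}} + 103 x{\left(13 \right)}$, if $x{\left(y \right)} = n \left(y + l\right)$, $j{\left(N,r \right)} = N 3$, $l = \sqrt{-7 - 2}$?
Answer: $\frac{12425921}{464} + 6180 i \approx 26780.0 + 6180.0 i$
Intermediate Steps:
$l = 3 i$ ($l = \sqrt{-9} = 3 i \approx 3.0 i$)
$j{\left(N,r \right)} = 3 N$
$n = 20$ ($n = 6 - -14 = 6 + 14 = 20$)
$x{\left(y \right)} = 20 y + 60 i$ ($x{\left(y \right)} = 20 \left(y + 3 i\right) = 20 y + 60 i$)
$\frac{1}{440 + j{\left(8,-1 \right)}} + 103 x{\left(13 \right)} = \frac{1}{440 + 3 \cdot 8} + 103 \left(20 \cdot 13 + 60 i\right) = \frac{1}{440 + 24} + 103 \left(260 + 60 i\right) = \frac{1}{464} + \left(26780 + 6180 i\right) = \frac{12425921}{464} + 6180 i$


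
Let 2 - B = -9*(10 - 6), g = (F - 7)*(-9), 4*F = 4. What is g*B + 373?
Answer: 2425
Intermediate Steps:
F = 1 (F = (1/4)*4 = 1)
g = 54 (g = (1 - 7)*(-9) = -6*(-9) = 54)
B = 38 (B = 2 - (-9)*(10 - 6) = 2 - (-9)*4 = 2 - 1*(-36) = 2 + 36 = 38)
g*B + 373 = 54*38 + 373 = 2052 + 373 = 2425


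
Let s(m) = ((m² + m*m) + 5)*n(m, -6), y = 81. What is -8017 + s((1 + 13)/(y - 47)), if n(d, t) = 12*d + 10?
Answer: -38995599/4913 ≈ -7937.2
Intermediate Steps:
n(d, t) = 10 + 12*d
s(m) = (5 + 2*m²)*(10 + 12*m) (s(m) = ((m² + m*m) + 5)*(10 + 12*m) = ((m² + m²) + 5)*(10 + 12*m) = (2*m² + 5)*(10 + 12*m) = (5 + 2*m²)*(10 + 12*m))
-8017 + s((1 + 13)/(y - 47)) = -8017 + 2*(5 + 2*((1 + 13)/(81 - 47))²)*(5 + 6*((1 + 13)/(81 - 47))) = -8017 + 2*(5 + 2*(14/34)²)*(5 + 6*(14/34)) = -8017 + 2*(5 + 2*(14*(1/34))²)*(5 + 6*(14*(1/34))) = -8017 + 2*(5 + 2*(7/17)²)*(5 + 6*(7/17)) = -8017 + 2*(5 + 2*(49/289))*(5 + 42/17) = -8017 + 2*(5 + 98/289)*(127/17) = -8017 + 2*(1543/289)*(127/17) = -8017 + 391922/4913 = -38995599/4913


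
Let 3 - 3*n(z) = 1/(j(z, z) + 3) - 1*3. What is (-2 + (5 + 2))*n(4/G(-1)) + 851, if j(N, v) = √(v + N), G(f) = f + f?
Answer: 11188/13 + 10*I/39 ≈ 860.62 + 0.25641*I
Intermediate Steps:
G(f) = 2*f
j(N, v) = √(N + v)
n(z) = 2 - 1/(3*(3 + √2*√z)) (n(z) = 1 - (1/(√(z + z) + 3) - 1*3)/3 = 1 - (1/(√(2*z) + 3) - 3)/3 = 1 - (1/(√2*√z + 3) - 3)/3 = 1 - (1/(3 + √2*√z) - 3)/3 = 1 - (-3 + 1/(3 + √2*√z))/3 = 1 + (1 - 1/(3*(3 + √2*√z))) = 2 - 1/(3*(3 + √2*√z)))
(-2 + (5 + 2))*n(4/G(-1)) + 851 = (-2 + (5 + 2))*((17 + 6*√2*√(4/((2*(-1)))))/(3*(3 + √2*√(4/((2*(-1))))))) + 851 = (-2 + 7)*((17 + 6*√2*√(4/(-2)))/(3*(3 + √2*√(4/(-2))))) + 851 = 5*((17 + 6*√2*√(4*(-½)))/(3*(3 + √2*√(4*(-½))))) + 851 = 5*((17 + 6*√2*√(-2))/(3*(3 + √2*√(-2)))) + 851 = 5*((17 + 6*√2*(I*√2))/(3*(3 + √2*(I*√2)))) + 851 = 5*((17 + 12*I)/(3*(3 + 2*I))) + 851 = 5*(((3 - 2*I)/13)*(17 + 12*I)/3) + 851 = 5*((3 - 2*I)*(17 + 12*I)/39) + 851 = 5*(3 - 2*I)*(17 + 12*I)/39 + 851 = 851 + 5*(3 - 2*I)*(17 + 12*I)/39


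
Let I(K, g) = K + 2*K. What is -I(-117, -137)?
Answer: 351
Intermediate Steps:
I(K, g) = 3*K
-I(-117, -137) = -3*(-117) = -1*(-351) = 351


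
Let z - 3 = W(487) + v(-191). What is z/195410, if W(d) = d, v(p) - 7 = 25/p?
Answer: 47451/18661655 ≈ 0.0025427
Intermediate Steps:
v(p) = 7 + 25/p
z = 94902/191 (z = 3 + (487 + (7 + 25/(-191))) = 3 + (487 + (7 + 25*(-1/191))) = 3 + (487 + (7 - 25/191)) = 3 + (487 + 1312/191) = 3 + 94329/191 = 94902/191 ≈ 496.87)
z/195410 = (94902/191)/195410 = (94902/191)*(1/195410) = 47451/18661655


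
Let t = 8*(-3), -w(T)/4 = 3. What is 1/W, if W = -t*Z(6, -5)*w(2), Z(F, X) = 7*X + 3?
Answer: 1/9216 ≈ 0.00010851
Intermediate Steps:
Z(F, X) = 3 + 7*X
w(T) = -12 (w(T) = -4*3 = -12)
t = -24
W = 9216 (W = -(-24*(3 + 7*(-5)))*(-12) = -(-24*(3 - 35))*(-12) = -(-24*(-32))*(-12) = -768*(-12) = -1*(-9216) = 9216)
1/W = 1/9216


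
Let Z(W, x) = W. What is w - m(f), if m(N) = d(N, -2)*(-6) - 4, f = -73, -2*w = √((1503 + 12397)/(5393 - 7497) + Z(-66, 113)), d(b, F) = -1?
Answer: -2 - I*√20088466/1052 ≈ -2.0 - 4.2605*I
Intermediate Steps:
w = -I*√20088466/1052 (w = -√((1503 + 12397)/(5393 - 7497) - 66)/2 = -√(13900/(-2104) - 66)/2 = -√(13900*(-1/2104) - 66)/2 = -√(-3475/526 - 66)/2 = -I*√20088466/1052 ≈ -4.2605*I)
m(N) = 2 (m(N) = -1*(-6) - 4 = 6 - 4 = 2)
w - m(f) = -I*√20088466/1052 - 1*2 = -I*√20088466/1052 - 2 = -2 - I*√20088466/1052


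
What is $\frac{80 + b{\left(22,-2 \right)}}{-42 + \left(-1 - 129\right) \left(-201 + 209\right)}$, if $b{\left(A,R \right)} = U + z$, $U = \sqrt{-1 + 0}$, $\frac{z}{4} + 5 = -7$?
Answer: $- \frac{16}{541} - \frac{i}{1082} \approx -0.029575 - 0.00092421 i$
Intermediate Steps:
$z = -48$ ($z = -20 + 4 \left(-7\right) = -20 - 28 = -48$)
$U = i$ ($U = \sqrt{-1} = i \approx 1.0 i$)
$b{\left(A,R \right)} = -48 + i$ ($b{\left(A,R \right)} = i - 48 = -48 + i$)
$\frac{80 + b{\left(22,-2 \right)}}{-42 + \left(-1 - 129\right) \left(-201 + 209\right)} = \frac{80 - \left(48 - i\right)}{-42 + \left(-1 - 129\right) \left(-201 + 209\right)} = \frac{32 + i}{-42 - 1040} = \frac{32 + i}{-1082} = \left(32 + i\right) \left(- \frac{1}{1082}\right) = - \frac{16}{541} - \frac{i}{1082}$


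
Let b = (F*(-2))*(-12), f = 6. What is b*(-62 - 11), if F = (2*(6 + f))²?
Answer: -1009152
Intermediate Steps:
F = 576 (F = (2*(6 + 6))² = (2*12)² = 24² = 576)
b = 13824 (b = (576*(-2))*(-12) = -1152*(-12) = 13824)
b*(-62 - 11) = 13824*(-62 - 11) = 13824*(-73) = -1009152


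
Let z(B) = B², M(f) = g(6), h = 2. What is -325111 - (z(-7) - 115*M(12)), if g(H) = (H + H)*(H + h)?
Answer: -314120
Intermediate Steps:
g(H) = 2*H*(2 + H) (g(H) = (H + H)*(H + 2) = (2*H)*(2 + H) = 2*H*(2 + H))
M(f) = 96 (M(f) = 2*6*(2 + 6) = 2*6*8 = 96)
-325111 - (z(-7) - 115*M(12)) = -325111 - ((-7)² - 115*96) = -325111 - (49 - 11040) = -325111 - 1*(-10991) = -325111 + 10991 = -314120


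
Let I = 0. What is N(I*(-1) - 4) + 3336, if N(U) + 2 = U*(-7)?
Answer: 3362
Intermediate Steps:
N(U) = -2 - 7*U (N(U) = -2 + U*(-7) = -2 - 7*U)
N(I*(-1) - 4) + 3336 = (-2 - 7*(0*(-1) - 4)) + 3336 = (-2 - 7*(0 - 4)) + 3336 = (-2 - 7*(-4)) + 3336 = (-2 + 28) + 3336 = 26 + 3336 = 3362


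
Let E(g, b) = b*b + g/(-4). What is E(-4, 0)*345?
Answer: 345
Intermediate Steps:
E(g, b) = b**2 - g/4 (E(g, b) = b**2 + g*(-1/4) = b**2 - g/4)
E(-4, 0)*345 = (0**2 - 1/4*(-4))*345 = (0 + 1)*345 = 1*345 = 345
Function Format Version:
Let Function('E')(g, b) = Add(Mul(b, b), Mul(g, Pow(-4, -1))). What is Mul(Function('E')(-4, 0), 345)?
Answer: 345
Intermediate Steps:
Function('E')(g, b) = Add(Pow(b, 2), Mul(Rational(-1, 4), g)) (Function('E')(g, b) = Add(Pow(b, 2), Mul(g, Rational(-1, 4))) = Add(Pow(b, 2), Mul(Rational(-1, 4), g)))
Mul(Function('E')(-4, 0), 345) = Mul(Add(Pow(0, 2), Mul(Rational(-1, 4), -4)), 345) = Mul(Add(0, 1), 345) = Mul(1, 345) = 345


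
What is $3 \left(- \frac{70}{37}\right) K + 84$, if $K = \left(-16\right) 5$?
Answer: $\frac{19908}{37} \approx 538.05$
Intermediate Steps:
$K = -80$
$3 \left(- \frac{70}{37}\right) K + 84 = 3 \left(- \frac{70}{37}\right) \left(-80\right) + 84 = \left(- \frac{210}{37}\right) \left(-80\right) + 84 = \frac{16800}{37} + 84 = \frac{19908}{37}$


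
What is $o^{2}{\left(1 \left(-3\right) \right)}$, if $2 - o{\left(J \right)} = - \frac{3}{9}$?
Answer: $\frac{49}{9} \approx 5.4444$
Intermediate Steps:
$o{\left(J \right)} = \frac{7}{3}$ ($o{\left(J \right)} = 2 - - \frac{3}{9} = 2 - \left(-3\right) \frac{1}{9} = 2 - - \frac{1}{3} = 2 + \frac{1}{3} = \frac{7}{3}$)
$o^{2}{\left(1 \left(-3\right) \right)} = \left(\frac{7}{3}\right)^{2} = \frac{49}{9}$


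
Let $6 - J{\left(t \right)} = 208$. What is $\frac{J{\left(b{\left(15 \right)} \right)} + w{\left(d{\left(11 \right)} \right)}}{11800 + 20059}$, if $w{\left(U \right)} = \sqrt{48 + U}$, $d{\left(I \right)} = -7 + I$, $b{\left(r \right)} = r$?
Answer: $- \frac{202}{31859} + \frac{2 \sqrt{13}}{31859} \approx -0.0061141$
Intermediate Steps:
$J{\left(t \right)} = -202$ ($J{\left(t \right)} = 6 - 208 = -202$)
$\frac{J{\left(b{\left(15 \right)} \right)} + w{\left(d{\left(11 \right)} \right)}}{11800 + 20059} = \frac{-202 + \sqrt{48 + \left(-7 + 11\right)}}{11800 + 20059} = \frac{-202 + \sqrt{48 + 4}}{31859} = \left(-202 + \sqrt{52}\right) \frac{1}{31859} = \left(-202 + 2 \sqrt{13}\right) \frac{1}{31859} = - \frac{202}{31859} + \frac{2 \sqrt{13}}{31859}$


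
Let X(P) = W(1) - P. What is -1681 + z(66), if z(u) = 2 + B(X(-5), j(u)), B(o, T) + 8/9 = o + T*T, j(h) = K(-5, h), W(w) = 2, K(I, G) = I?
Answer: -14831/9 ≈ -1647.9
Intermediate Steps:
j(h) = -5
X(P) = 2 - P
B(o, T) = -8/9 + o + T**2 (B(o, T) = -8/9 + (o + T*T) = -8/9 + (o + T**2) = -8/9 + o + T**2)
z(u) = 298/9 (z(u) = 2 + (-8/9 + (2 - 1*(-5)) + (-5)**2) = 2 + (-8/9 + (2 + 5) + 25) = 2 + (-8/9 + 7 + 25) = 2 + 280/9 = 298/9)
-1681 + z(66) = -1681 + 298/9 = -14831/9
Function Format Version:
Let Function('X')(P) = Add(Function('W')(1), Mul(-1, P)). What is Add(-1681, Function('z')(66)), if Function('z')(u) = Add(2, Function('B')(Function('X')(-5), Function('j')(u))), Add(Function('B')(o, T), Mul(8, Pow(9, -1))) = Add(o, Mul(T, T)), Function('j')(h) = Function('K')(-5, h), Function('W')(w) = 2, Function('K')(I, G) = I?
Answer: Rational(-14831, 9) ≈ -1647.9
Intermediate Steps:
Function('j')(h) = -5
Function('X')(P) = Add(2, Mul(-1, P))
Function('B')(o, T) = Add(Rational(-8, 9), o, Pow(T, 2)) (Function('B')(o, T) = Add(Rational(-8, 9), Add(o, Mul(T, T))) = Add(Rational(-8, 9), Add(o, Pow(T, 2))) = Add(Rational(-8, 9), o, Pow(T, 2)))
Function('z')(u) = Rational(298, 9) (Function('z')(u) = Add(2, Add(Rational(-8, 9), Add(2, Mul(-1, -5)), Pow(-5, 2))) = Add(2, Add(Rational(-8, 9), Add(2, 5), 25)) = Add(2, Add(Rational(-8, 9), 7, 25)) = Add(2, Rational(280, 9)) = Rational(298, 9))
Add(-1681, Function('z')(66)) = Add(-1681, Rational(298, 9)) = Rational(-14831, 9)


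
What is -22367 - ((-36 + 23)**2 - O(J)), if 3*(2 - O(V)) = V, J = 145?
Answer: -67747/3 ≈ -22582.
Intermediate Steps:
O(V) = 2 - V/3
-22367 - ((-36 + 23)**2 - O(J)) = -22367 - ((-36 + 23)**2 - (2 - 1/3*145)) = -22367 - ((-13)**2 - (2 - 145/3)) = -22367 - (169 - 1*(-139/3)) = -22367 - (169 + 139/3) = -22367 - 1*646/3 = -22367 - 646/3 = -67747/3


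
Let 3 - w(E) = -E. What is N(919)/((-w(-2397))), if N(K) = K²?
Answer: 844561/2394 ≈ 352.78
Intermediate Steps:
w(E) = 3 + E (w(E) = 3 - (-1)*E = 3 + E)
N(919)/((-w(-2397))) = 919²/((-(3 - 2397))) = 844561/((-1*(-2394))) = 844561/2394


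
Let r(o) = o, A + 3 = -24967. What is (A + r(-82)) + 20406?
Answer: -4646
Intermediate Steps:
A = -24970 (A = -3 - 24967 = -24970)
(A + r(-82)) + 20406 = (-24970 - 82) + 20406 = -25052 + 20406 = -4646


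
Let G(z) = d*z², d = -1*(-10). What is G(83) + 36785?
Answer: 105675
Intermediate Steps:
d = 10
G(z) = 10*z²
G(83) + 36785 = 10*83² + 36785 = 10*6889 + 36785 = 68890 + 36785 = 105675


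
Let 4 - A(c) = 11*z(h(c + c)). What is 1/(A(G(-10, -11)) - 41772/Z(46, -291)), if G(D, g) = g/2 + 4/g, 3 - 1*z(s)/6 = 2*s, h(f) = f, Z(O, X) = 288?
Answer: -24/45289 ≈ -0.00052993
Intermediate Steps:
z(s) = 18 - 12*s
G(D, g) = g/2 + 4/g (G(D, g) = g*(1/2) + 4/g = g/2 + 4/g)
A(c) = -194 + 264*c (A(c) = 4 - 11*(18 - 12*(c + c)) = 4 - 11*(18 - 24*c) = 4 - (198 - 264*c) = 4 + (-198 + 264*c) = -194 + 264*c)
1/(A(G(-10, -11)) - 41772/Z(46, -291)) = 1/((-194 + 264*((1/2)*(-11) + 4/(-11))) - 41772/288) = 1/((-194 + 264*(-11/2 + 4*(-1/11))) - 41772*1/288) = 1/((-194 + 264*(-11/2 - 4/11)) - 3481/24) = 1/((-194 + 264*(-129/22)) - 3481/24) = 1/((-194 - 1548) - 3481/24) = 1/(-1742 - 3481/24) = 1/(-45289/24) = -24/45289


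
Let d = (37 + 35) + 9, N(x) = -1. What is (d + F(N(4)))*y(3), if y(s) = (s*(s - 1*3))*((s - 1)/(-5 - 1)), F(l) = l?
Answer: 0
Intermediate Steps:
y(s) = s*(-3 + s)*(⅙ - s/6) (y(s) = (s*(s - 3))*((-1 + s)/(-6)) = (s*(-3 + s))*((-1 + s)*(-⅙)) = (s*(-3 + s))*(⅙ - s/6) = s*(-3 + s)*(⅙ - s/6))
d = 81 (d = 72 + 9 = 81)
(d + F(N(4)))*y(3) = (81 - 1)*((⅙)*3*(-3 - 1*3² + 4*3)) = 80*((⅙)*3*(-3 - 1*9 + 12)) = 80*((⅙)*3*(-3 - 9 + 12)) = 80*((⅙)*3*0) = 80*0 = 0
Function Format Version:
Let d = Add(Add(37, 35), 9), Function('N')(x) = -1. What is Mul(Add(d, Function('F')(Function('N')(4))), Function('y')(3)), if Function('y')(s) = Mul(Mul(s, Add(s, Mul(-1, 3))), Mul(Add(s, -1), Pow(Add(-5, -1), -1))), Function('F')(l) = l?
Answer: 0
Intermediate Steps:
Function('y')(s) = Mul(s, Add(-3, s), Add(Rational(1, 6), Mul(Rational(-1, 6), s))) (Function('y')(s) = Mul(Mul(s, Add(s, -3)), Mul(Add(-1, s), Pow(-6, -1))) = Mul(Mul(s, Add(-3, s)), Mul(Add(-1, s), Rational(-1, 6))) = Mul(Mul(s, Add(-3, s)), Add(Rational(1, 6), Mul(Rational(-1, 6), s))) = Mul(s, Add(-3, s), Add(Rational(1, 6), Mul(Rational(-1, 6), s))))
d = 81 (d = Add(72, 9) = 81)
Mul(Add(d, Function('F')(Function('N')(4))), Function('y')(3)) = Mul(Add(81, -1), Mul(Rational(1, 6), 3, Add(-3, Mul(-1, Pow(3, 2)), Mul(4, 3)))) = Mul(80, Mul(Rational(1, 6), 3, Add(-3, Mul(-1, 9), 12))) = Mul(80, Mul(Rational(1, 6), 3, Add(-3, -9, 12))) = Mul(80, Mul(Rational(1, 6), 3, 0)) = Mul(80, 0) = 0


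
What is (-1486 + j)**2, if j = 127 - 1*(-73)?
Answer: 1653796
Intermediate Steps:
j = 200 (j = 127 + 73 = 200)
(-1486 + j)**2 = (-1486 + 200)**2 = (-1286)**2 = 1653796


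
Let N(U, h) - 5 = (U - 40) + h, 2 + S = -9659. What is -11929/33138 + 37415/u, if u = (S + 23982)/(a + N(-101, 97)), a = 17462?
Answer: 21601879803001/474569298 ≈ 45519.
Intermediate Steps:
S = -9661 (S = -2 - 9659 = -9661)
N(U, h) = -35 + U + h (N(U, h) = 5 + ((U - 40) + h) = 5 + ((-40 + U) + h) = 5 + (-40 + U + h) = -35 + U + h)
u = 14321/17423 (u = (-9661 + 23982)/(17462 + (-35 - 101 + 97)) = 14321/(17462 - 39) = 14321/17423 ≈ 0.82196)
-11929/33138 + 37415/u = -11929/33138 + 37415/(14321/17423) = -11929*1/33138 + 37415*(17423/14321) = -11929/33138 + 651881545/14321 = 21601879803001/474569298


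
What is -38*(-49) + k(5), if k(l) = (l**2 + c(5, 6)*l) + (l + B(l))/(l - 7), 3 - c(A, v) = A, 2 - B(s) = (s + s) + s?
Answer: 1881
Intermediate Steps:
B(s) = 2 - 3*s (B(s) = 2 - ((s + s) + s) = 2 - (2*s + s) = 2 - 3*s)
c(A, v) = 3 - A
k(l) = l**2 - 2*l + (2 - 2*l)/(-7 + l) (k(l) = (l**2 + (3 - 1*5)*l) + (l + (2 - 3*l))/(l - 7) = (l**2 + (3 - 5)*l) + (2 - 2*l)/(-7 + l) = (l**2 - 2*l) + (2 - 2*l)/(-7 + l) = l**2 - 2*l + (2 - 2*l)/(-7 + l))
-38*(-49) + k(5) = -38*(-49) + (2 + 5**3 - 9*5**2 + 12*5)/(-7 + 5) = 1862 + (2 + 125 - 9*25 + 60)/(-2) = 1862 - (2 + 125 - 225 + 60)/2 = 1862 - 1/2*(-38) = 1862 + 19 = 1881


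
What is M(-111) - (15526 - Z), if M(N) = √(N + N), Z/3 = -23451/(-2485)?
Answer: -38511757/2485 + I*√222 ≈ -15498.0 + 14.9*I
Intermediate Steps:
Z = 70353/2485 (Z = 3*(-23451/(-2485)) = 3*(-23451*(-1/2485)) = 3*(23451/2485) = 70353/2485 ≈ 28.311)
M(N) = √2*√N (M(N) = √(2*N) = √2*√N)
M(-111) - (15526 - Z) = √2*√(-111) - (15526 - 1*70353/2485) = √2*(I*√111) - (15526 - 70353/2485) = I*√222 - 1*38511757/2485 = I*√222 - 38511757/2485 = -38511757/2485 + I*√222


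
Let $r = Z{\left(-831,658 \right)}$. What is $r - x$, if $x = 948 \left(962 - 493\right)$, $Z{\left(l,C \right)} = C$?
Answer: $-443954$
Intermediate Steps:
$r = 658$
$x = 444612$ ($x = 948 \cdot 469 = 444612$)
$r - x = 658 - 444612 = -443954$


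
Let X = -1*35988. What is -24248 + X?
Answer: -60236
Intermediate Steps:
X = -35988
-24248 + X = -24248 - 35988 = -60236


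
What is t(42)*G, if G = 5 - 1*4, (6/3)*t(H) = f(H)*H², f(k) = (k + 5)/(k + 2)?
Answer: 20727/22 ≈ 942.14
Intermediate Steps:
f(k) = (5 + k)/(2 + k)
t(H) = H²*(5 + H)/(2*(2 + H)) (t(H) = (((5 + H)/(2 + H))*H²)/2 = (H²*(5 + H)/(2 + H))/2 = H²*(5 + H)/(2*(2 + H)))
G = 1 (G = 5 - 4 = 1)
t(42)*G = ((½)*42²*(5 + 42)/(2 + 42))*1 = ((½)*1764*47/44)*1 = ((½)*1764*(1/44)*47)*1 = (20727/22)*1 = 20727/22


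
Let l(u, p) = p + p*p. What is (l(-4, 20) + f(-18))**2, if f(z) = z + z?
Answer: 147456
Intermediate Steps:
l(u, p) = p + p**2
f(z) = 2*z
(l(-4, 20) + f(-18))**2 = (20*(1 + 20) + 2*(-18))**2 = (20*21 - 36)**2 = (420 - 36)**2 = 384**2 = 147456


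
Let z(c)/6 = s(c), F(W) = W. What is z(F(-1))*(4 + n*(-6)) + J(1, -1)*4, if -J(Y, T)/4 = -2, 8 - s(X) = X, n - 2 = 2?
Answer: -1048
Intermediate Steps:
n = 4 (n = 2 + 2 = 4)
s(X) = 8 - X
J(Y, T) = 8 (J(Y, T) = -4*(-2) = 8)
z(c) = 48 - 6*c (z(c) = 6*(8 - c) = 48 - 6*c)
z(F(-1))*(4 + n*(-6)) + J(1, -1)*4 = (48 - 6*(-1))*(4 + 4*(-6)) + 8*4 = (48 + 6)*(4 - 24) + 32 = 54*(-20) + 32 = -1080 + 32 = -1048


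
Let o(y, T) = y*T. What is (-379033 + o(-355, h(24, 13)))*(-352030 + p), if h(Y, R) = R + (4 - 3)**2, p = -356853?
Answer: 272213198649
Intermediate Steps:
h(Y, R) = 1 + R (h(Y, R) = R + 1**2 = R + 1 = 1 + R)
o(y, T) = T*y
(-379033 + o(-355, h(24, 13)))*(-352030 + p) = (-379033 + (1 + 13)*(-355))*(-352030 - 356853) = (-379033 + 14*(-355))*(-708883) = (-379033 - 4970)*(-708883) = -384003*(-708883) = 272213198649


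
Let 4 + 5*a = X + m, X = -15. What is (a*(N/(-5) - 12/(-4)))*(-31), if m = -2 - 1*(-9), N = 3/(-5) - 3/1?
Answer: 34596/125 ≈ 276.77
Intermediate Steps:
N = -18/5 (N = 3*(-⅕) - 3*1 = -⅗ - 3 = -18/5 ≈ -3.6000)
m = 7 (m = -2 + 9 = 7)
a = -12/5 (a = -⅘ + (-15 + 7)/5 = -⅘ + (⅕)*(-8) = -⅘ - 8/5 = -12/5 ≈ -2.4000)
(a*(N/(-5) - 12/(-4)))*(-31) = -12*(-18/5/(-5) - 12/(-4))/5*(-31) = -12*(-18/5*(-⅕) - 12*(-¼))/5*(-31) = -12*(18/25 + 3)/5*(-31) = -12/5*93/25*(-31) = -1116/125*(-31) = 34596/125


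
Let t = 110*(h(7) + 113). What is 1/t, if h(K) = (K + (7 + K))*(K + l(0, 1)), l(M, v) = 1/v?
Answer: 1/30910 ≈ 3.2352e-5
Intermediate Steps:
h(K) = (1 + K)*(7 + 2*K) (h(K) = (K + (7 + K))*(K + 1/1) = (7 + 2*K)*(K + 1) = (7 + 2*K)*(1 + K) = (1 + K)*(7 + 2*K))
t = 30910 (t = 110*((7 + 2*7² + 9*7) + 113) = 110*((7 + 2*49 + 63) + 113) = 110*((7 + 98 + 63) + 113) = 110*(168 + 113) = 110*281 = 30910)
1/t = 1/30910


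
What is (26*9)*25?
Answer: 5850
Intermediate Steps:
(26*9)*25 = 234*25 = 5850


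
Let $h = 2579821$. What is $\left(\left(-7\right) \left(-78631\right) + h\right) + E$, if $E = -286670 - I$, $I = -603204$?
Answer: $3446772$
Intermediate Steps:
$E = 316534$ ($E = -286670 - -603204 = -286670 + 603204 = 316534$)
$\left(\left(-7\right) \left(-78631\right) + h\right) + E = \left(\left(-7\right) \left(-78631\right) + 2579821\right) + 316534 = \left(550417 + 2579821\right) + 316534 = 3130238 + 316534 = 3446772$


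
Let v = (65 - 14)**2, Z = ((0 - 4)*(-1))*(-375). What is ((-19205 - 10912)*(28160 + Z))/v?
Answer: -267639740/867 ≈ -3.0870e+5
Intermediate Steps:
Z = -1500 (Z = -4*(-1)*(-375) = 4*(-375) = -1500)
v = 2601 (v = 51**2 = 2601)
((-19205 - 10912)*(28160 + Z))/v = ((-19205 - 10912)*(28160 - 1500))/2601 = -30117*26660*(1/2601) = -802919220*1/2601 = -267639740/867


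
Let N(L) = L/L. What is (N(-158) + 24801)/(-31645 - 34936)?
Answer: -24802/66581 ≈ -0.37251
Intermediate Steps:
N(L) = 1
(N(-158) + 24801)/(-31645 - 34936) = (1 + 24801)/(-31645 - 34936) = 24802/(-66581) = 24802*(-1/66581) = -24802/66581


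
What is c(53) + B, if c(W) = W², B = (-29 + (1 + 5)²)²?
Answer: 2858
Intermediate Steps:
B = 49 (B = (-29 + 6²)² = (-29 + 36)² = 7² = 49)
c(53) + B = 53² + 49 = 2809 + 49 = 2858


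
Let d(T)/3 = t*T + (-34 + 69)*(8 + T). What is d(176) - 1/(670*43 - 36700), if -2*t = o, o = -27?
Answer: 208674721/7890 ≈ 26448.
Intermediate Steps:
t = 27/2 (t = -½*(-27) = 27/2 ≈ 13.500)
d(T) = 840 + 291*T/2 (d(T) = 3*(27*T/2 + (-34 + 69)*(8 + T)) = 3*(27*T/2 + 35*(8 + T)) = 3*(27*T/2 + (280 + 35*T)) = 3*(280 + 97*T/2) = 840 + 291*T/2)
d(176) - 1/(670*43 - 36700) = (840 + (291/2)*176) - 1/(670*43 - 36700) = (840 + 25608) - 1/(28810 - 36700) = 26448 - 1/(-7890) = 26448 - 1*(-1/7890) = 26448 + 1/7890 = 208674721/7890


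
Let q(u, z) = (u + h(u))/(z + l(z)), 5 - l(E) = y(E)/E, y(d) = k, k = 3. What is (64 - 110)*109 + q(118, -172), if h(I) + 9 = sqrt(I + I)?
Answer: -144025842/28721 - 344*sqrt(59)/28721 ≈ -5014.7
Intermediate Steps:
y(d) = 3
h(I) = -9 + sqrt(2)*sqrt(I) (h(I) = -9 + sqrt(I + I) = -9 + sqrt(2*I) = -9 + sqrt(2)*sqrt(I))
l(E) = 5 - 3/E
q(u, z) = (-9 + u + sqrt(2)*sqrt(u))/(5 + z - 3/z) (q(u, z) = (u + (-9 + sqrt(2)*sqrt(u)))/(z + (5 - 3/z)) = (-9 + u + sqrt(2)*sqrt(u))/(5 + z - 3/z))
(64 - 110)*109 + q(118, -172) = (64 - 110)*109 - 172*(-9 + 118 + sqrt(2)*sqrt(118))/(-3 + (-172)**2 + 5*(-172)) = -46*109 - 172*(-9 + 118 + 2*sqrt(59))/(-3 + 29584 - 860) = -5014 - 172*(109 + 2*sqrt(59))/28721 = -5014 - 172*1/28721*(109 + 2*sqrt(59)) = -5014 + (-18748/28721 - 344*sqrt(59)/28721) = -144025842/28721 - 344*sqrt(59)/28721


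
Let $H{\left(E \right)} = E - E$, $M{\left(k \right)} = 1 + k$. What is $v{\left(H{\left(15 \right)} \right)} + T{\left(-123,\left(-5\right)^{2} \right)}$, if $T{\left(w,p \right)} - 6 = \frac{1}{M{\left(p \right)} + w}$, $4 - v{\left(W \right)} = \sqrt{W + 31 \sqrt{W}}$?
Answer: $\frac{969}{97} \approx 9.9897$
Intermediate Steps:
$H{\left(E \right)} = 0$
$v{\left(W \right)} = 4 - \sqrt{W + 31 \sqrt{W}}$
$T{\left(w,p \right)} = 6 + \frac{1}{1 + p + w}$ ($T{\left(w,p \right)} = 6 + \frac{1}{\left(1 + p\right) + w} = 6 + \frac{1}{1 + p + w}$)
$v{\left(H{\left(15 \right)} \right)} + T{\left(-123,\left(-5\right)^{2} \right)} = \left(4 - \sqrt{0 + 31 \sqrt{0}}\right) + \frac{7 + 6 \left(-5\right)^{2} + 6 \left(-123\right)}{1 + \left(-5\right)^{2} - 123} = \left(4 - \sqrt{0 + 31 \cdot 0}\right) + \frac{7 + 6 \cdot 25 - 738}{1 + 25 - 123} = \left(4 - \sqrt{0 + 0}\right) + \frac{7 + 150 - 738}{-97} = \left(4 - \sqrt{0}\right) - - \frac{581}{97} = \left(4 - 0\right) + \frac{581}{97} = \left(4 + 0\right) + \frac{581}{97} = 4 + \frac{581}{97} = \frac{969}{97}$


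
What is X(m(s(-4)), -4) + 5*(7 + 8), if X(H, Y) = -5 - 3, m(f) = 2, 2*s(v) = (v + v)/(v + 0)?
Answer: 67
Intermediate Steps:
s(v) = 1 (s(v) = ((v + v)/(v + 0))/2 = ((2*v)/v)/2 = (½)*2 = 1)
X(H, Y) = -8
X(m(s(-4)), -4) + 5*(7 + 8) = -8 + 5*(7 + 8) = -8 + 5*15 = -8 + 75 = 67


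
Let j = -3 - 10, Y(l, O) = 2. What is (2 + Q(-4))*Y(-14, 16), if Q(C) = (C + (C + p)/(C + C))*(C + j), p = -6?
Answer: 195/2 ≈ 97.500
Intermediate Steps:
j = -13
Q(C) = (-13 + C)*(C + (-6 + C)/(2*C)) (Q(C) = (C + (C - 6)/(C + C))*(C - 13) = (C + (-6 + C)/((2*C)))*(-13 + C) = (C + (-6 + C)*(1/(2*C)))*(-13 + C) = (C + (-6 + C)/(2*C))*(-13 + C) = (-13 + C)*(C + (-6 + C)/(2*C)))
(2 + Q(-4))*Y(-14, 16) = (2 + (-19/2 + (-4)² + 39/(-4) - 25/2*(-4)))*2 = (2 + (-19/2 + 16 + 39*(-¼) + 50))*2 = (2 + (-19/2 + 16 - 39/4 + 50))*2 = (2 + 187/4)*2 = (195/4)*2 = 195/2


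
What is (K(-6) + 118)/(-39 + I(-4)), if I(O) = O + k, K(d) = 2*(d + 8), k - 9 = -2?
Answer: -61/18 ≈ -3.3889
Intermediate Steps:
k = 7 (k = 9 - 2 = 7)
K(d) = 16 + 2*d (K(d) = 2*(8 + d) = 16 + 2*d)
I(O) = 7 + O (I(O) = O + 7 = 7 + O)
(K(-6) + 118)/(-39 + I(-4)) = ((16 + 2*(-6)) + 118)/(-39 + (7 - 4)) = ((16 - 12) + 118)/(-39 + 3) = (4 + 118)/(-36) = 122*(-1/36) = -61/18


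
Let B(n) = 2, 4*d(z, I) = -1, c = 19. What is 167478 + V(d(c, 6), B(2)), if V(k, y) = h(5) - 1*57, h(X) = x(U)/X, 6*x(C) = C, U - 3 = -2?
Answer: 5022631/30 ≈ 1.6742e+5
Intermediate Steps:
U = 1 (U = 3 - 2 = 1)
x(C) = C/6
h(X) = 1/(6*X) (h(X) = ((1/6)*1)/X = 1/(6*X))
d(z, I) = -1/4 (d(z, I) = (1/4)*(-1) = -1/4)
V(k, y) = -1709/30 (V(k, y) = (1/6)/5 - 1*57 = (1/6)*(1/5) - 57 = 1/30 - 57 = -1709/30)
167478 + V(d(c, 6), B(2)) = 167478 - 1709/30 = 5022631/30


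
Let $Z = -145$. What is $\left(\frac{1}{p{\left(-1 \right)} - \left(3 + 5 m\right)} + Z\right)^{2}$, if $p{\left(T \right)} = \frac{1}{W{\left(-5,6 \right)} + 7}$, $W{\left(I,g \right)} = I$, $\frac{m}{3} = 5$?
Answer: $\frac{505215529}{24025} \approx 21029.0$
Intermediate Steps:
$m = 15$ ($m = 3 \cdot 5 = 15$)
$p{\left(T \right)} = \frac{1}{2}$ ($p{\left(T \right)} = \frac{1}{-5 + 7} = \frac{1}{2}$)
$\left(\frac{1}{p{\left(-1 \right)} - \left(3 + 5 m\right)} + Z\right)^{2} = \left(\frac{1}{\frac{1}{2} - 78} - 145\right)^{2} = \left(\frac{1}{- \frac{155}{2}} - 145\right)^{2} = \left(- \frac{2}{155} - 145\right)^{2} = \left(- \frac{22477}{155}\right)^{2} = \frac{505215529}{24025}$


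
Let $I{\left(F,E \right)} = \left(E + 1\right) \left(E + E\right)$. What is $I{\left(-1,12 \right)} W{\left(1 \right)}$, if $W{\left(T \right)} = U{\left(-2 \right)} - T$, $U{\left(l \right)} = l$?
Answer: $-936$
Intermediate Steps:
$I{\left(F,E \right)} = 2 E \left(1 + E\right)$ ($I{\left(F,E \right)} = \left(1 + E\right) 2 E = 2 E \left(1 + E\right)$)
$W{\left(T \right)} = -2 - T$
$I{\left(-1,12 \right)} W{\left(1 \right)} = 2 \cdot 12 \left(1 + 12\right) \left(-2 - 1\right) = 2 \cdot 12 \cdot 13 \left(-2 - 1\right) = 312 \left(-3\right) = -936$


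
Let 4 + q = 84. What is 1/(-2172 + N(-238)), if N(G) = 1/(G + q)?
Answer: -158/343177 ≈ -0.00046040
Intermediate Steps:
q = 80 (q = -4 + 84 = 80)
N(G) = 1/(80 + G) (N(G) = 1/(G + 80) = 1/(80 + G))
1/(-2172 + N(-238)) = 1/(-2172 + 1/(80 - 238)) = 1/(-2172 + 1/(-158)) = 1/(-2172 - 1/158) = 1/(-343177/158) = -158/343177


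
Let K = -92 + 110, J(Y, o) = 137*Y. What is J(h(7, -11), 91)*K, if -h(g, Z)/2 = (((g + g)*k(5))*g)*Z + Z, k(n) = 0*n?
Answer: 54252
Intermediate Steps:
k(n) = 0
h(g, Z) = -2*Z (h(g, Z) = -2*((((g + g)*0)*g)*Z + Z) = -2*((((2*g)*0)*g)*Z + Z) = -2*((0*g)*Z + Z) = -2*(0*Z + Z) = -2*(0 + Z) = -2*Z)
K = 18
J(h(7, -11), 91)*K = (137*(-2*(-11)))*18 = (137*22)*18 = 3014*18 = 54252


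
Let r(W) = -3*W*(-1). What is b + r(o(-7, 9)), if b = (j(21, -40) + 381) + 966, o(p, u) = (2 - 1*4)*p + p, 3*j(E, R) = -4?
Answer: 4100/3 ≈ 1366.7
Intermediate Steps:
j(E, R) = -4/3 (j(E, R) = (1/3)*(-4) = -4/3)
o(p, u) = -p (o(p, u) = (2 - 4)*p + p = -2*p + p = -p)
b = 4037/3 (b = (-4/3 + 381) + 966 = 1139/3 + 966 = 4037/3 ≈ 1345.7)
r(W) = 3*W
b + r(o(-7, 9)) = 4037/3 + 3*(-1*(-7)) = 4037/3 + 3*7 = 4037/3 + 21 = 4100/3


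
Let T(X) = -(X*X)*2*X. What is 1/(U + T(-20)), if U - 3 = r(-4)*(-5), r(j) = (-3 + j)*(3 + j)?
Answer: 1/15968 ≈ 6.2625e-5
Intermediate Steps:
T(X) = -2*X³ (T(X) = -X²*2*X = -2*X²*X = -2*X³)
U = -32 (U = 3 + (-9 + (-4)²)*(-5) = 3 + (-9 + 16)*(-5) = 3 + 7*(-5) = 3 - 35 = -32)
1/(U + T(-20)) = 1/(-32 - 2*(-20)³) = 1/(-32 - 2*(-8000)) = 1/(-32 + 16000) = 1/15968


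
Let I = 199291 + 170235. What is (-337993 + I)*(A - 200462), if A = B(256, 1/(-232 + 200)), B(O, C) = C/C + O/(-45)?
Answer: -94819741511/15 ≈ -6.3213e+9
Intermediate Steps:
I = 369526
B(O, C) = 1 - O/45 (B(O, C) = 1 + O*(-1/45) = 1 - O/45)
A = -211/45 (A = 1 - 1/45*256 = 1 - 256/45 = -211/45 ≈ -4.6889)
(-337993 + I)*(A - 200462) = (-337993 + 369526)*(-211/45 - 200462) = 31533*(-9021001/45) = -94819741511/15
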